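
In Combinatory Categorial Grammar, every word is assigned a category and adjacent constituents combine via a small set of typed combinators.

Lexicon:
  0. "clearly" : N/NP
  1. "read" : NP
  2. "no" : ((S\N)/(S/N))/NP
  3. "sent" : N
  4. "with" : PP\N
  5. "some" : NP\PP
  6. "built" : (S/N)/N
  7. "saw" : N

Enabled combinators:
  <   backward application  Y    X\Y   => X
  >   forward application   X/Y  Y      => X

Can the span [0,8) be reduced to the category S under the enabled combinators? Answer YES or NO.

[0,8] S   <
  [0,2] N   >
    [0,1] "clearly" : N/NP
    [1,2] "read" : NP
  [2,8] S\N   >
    [2,6] (S\N)/(S/N)   >
      [2,3] "no" : ((S\N)/(S/N))/NP
      [3,6] NP   <
        [3,5] PP   <
          [3,4] "sent" : N
          [4,5] "with" : PP\N
        [5,6] "some" : NP\PP
    [6,8] S/N   >
      [6,7] "built" : (S/N)/N
      [7,8] "saw" : N

YES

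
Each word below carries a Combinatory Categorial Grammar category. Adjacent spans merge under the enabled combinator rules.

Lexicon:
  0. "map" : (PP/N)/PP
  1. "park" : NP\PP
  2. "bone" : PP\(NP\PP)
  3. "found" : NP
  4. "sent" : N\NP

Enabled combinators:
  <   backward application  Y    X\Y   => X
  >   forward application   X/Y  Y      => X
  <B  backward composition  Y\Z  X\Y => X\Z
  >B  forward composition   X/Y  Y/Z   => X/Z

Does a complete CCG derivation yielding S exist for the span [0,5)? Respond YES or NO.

(PP/N)/PP NP\PP PP\(NP\PP) NP N\NP
CKY chart[0,5] = {PP}; S ∉ chart

NO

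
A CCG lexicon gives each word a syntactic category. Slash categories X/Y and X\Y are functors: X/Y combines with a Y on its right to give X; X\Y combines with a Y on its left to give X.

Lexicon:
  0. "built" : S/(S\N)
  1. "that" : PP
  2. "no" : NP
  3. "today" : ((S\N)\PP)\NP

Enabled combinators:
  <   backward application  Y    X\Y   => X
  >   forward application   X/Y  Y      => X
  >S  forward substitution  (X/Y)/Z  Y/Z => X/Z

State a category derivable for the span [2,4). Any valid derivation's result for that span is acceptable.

[0,4] S   >
  [0,1] "built" : S/(S\N)
  [1,4] S\N   <
    [1,2] "that" : PP
    [2,4] (S\N)\PP   <
      [2,3] "no" : NP
      [3,4] "today" : ((S\N)\PP)\NP

(S\N)\PP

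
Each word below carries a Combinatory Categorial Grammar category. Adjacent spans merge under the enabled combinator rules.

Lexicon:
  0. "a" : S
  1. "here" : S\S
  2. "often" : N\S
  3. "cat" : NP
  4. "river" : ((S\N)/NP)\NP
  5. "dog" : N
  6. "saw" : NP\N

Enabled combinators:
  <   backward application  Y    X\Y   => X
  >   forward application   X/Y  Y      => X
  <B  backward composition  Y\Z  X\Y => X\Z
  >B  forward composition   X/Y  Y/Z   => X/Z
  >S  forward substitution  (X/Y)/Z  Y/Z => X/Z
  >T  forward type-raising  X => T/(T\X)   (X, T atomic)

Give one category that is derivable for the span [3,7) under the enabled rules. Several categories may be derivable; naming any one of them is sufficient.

[0,7] S   <
  [0,3] N   <
    [0,1] "a" : S
    [1,3] N\S   <B
      [1,2] "here" : S\S
      [2,3] "often" : N\S
  [3,7] S\N   >
    [3,5] (S\N)/NP   <
      [3,4] "cat" : NP
      [4,5] "river" : ((S\N)/NP)\NP
    [5,7] NP   <
      [5,6] "dog" : N
      [6,7] "saw" : NP\N

S\N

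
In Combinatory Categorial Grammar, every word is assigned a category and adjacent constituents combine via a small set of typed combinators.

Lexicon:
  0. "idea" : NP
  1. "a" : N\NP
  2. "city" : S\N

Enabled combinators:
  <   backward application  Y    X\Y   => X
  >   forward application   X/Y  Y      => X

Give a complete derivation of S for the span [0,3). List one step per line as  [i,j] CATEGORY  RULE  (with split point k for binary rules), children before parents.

[0,1] NP  lex  "idea"
[1,2] N\NP  lex  "a"
[0,2] N  <  k=1
[2,3] S\N  lex  "city"
[0,3] S  <  k=2

[0,3] S   <
  [0,2] N   <
    [0,1] "idea" : NP
    [1,2] "a" : N\NP
  [2,3] "city" : S\N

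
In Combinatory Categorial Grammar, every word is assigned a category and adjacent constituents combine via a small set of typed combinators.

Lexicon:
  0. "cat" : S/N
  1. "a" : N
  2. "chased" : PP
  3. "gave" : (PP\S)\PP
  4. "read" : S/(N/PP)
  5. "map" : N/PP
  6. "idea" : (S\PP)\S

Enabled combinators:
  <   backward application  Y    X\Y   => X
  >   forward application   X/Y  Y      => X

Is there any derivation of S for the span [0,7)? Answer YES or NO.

[0,7] S   <
  [0,4] PP   <
    [0,2] S   >
      [0,1] "cat" : S/N
      [1,2] "a" : N
    [2,4] PP\S   <
      [2,3] "chased" : PP
      [3,4] "gave" : (PP\S)\PP
  [4,7] S\PP   <
    [4,6] S   >
      [4,5] "read" : S/(N/PP)
      [5,6] "map" : N/PP
    [6,7] "idea" : (S\PP)\S

YES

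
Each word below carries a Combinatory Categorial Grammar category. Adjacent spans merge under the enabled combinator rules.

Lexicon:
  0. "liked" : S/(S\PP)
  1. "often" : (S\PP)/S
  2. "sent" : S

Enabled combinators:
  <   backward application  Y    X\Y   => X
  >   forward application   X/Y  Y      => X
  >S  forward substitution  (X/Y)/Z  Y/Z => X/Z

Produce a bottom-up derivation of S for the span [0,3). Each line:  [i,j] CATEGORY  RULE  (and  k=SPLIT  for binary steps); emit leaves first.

[0,1] S/(S\PP)  lex  "liked"
[1,2] (S\PP)/S  lex  "often"
[2,3] S  lex  "sent"
[1,3] S\PP  >  k=2
[0,3] S  >  k=1

[0,3] S   >
  [0,1] "liked" : S/(S\PP)
  [1,3] S\PP   >
    [1,2] "often" : (S\PP)/S
    [2,3] "sent" : S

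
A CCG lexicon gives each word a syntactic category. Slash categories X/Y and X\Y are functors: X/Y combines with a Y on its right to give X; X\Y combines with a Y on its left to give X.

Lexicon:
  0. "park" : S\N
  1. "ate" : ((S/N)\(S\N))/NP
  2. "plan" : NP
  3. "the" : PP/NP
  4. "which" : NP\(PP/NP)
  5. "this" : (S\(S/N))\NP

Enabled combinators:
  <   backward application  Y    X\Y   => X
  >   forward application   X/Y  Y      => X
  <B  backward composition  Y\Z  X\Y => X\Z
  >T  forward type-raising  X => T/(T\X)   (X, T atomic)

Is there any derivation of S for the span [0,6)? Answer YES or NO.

YES

[0,6] S   <
  [0,3] S/N   <
    [0,1] "park" : S\N
    [1,3] (S/N)\(S\N)   >
      [1,2] "ate" : ((S/N)\(S\N))/NP
      [2,3] "plan" : NP
  [3,6] S\(S/N)   <
    [3,5] NP   <
      [3,4] "the" : PP/NP
      [4,5] "which" : NP\(PP/NP)
    [5,6] "this" : (S\(S/N))\NP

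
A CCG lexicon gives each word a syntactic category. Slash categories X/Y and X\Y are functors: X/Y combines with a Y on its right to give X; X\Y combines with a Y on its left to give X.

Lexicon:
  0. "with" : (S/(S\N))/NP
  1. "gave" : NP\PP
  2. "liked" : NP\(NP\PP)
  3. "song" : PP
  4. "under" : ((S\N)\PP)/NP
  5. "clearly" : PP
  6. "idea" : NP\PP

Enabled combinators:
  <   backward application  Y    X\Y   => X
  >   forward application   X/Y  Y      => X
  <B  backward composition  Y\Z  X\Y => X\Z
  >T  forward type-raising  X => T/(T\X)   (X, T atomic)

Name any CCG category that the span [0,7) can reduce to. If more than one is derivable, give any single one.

[0,7] S   >
  [0,3] S/(S\N)   >
    [0,1] "with" : (S/(S\N))/NP
    [1,3] NP   <
      [1,2] "gave" : NP\PP
      [2,3] "liked" : NP\(NP\PP)
  [3,7] S\N   <
    [3,4] "song" : PP
    [4,7] (S\N)\PP   >
      [4,5] "under" : ((S\N)\PP)/NP
      [5,7] NP   >
        [5,6] NP/(NP\PP)   >T
          [5,6] "clearly" : PP
        [6,7] "idea" : NP\PP

S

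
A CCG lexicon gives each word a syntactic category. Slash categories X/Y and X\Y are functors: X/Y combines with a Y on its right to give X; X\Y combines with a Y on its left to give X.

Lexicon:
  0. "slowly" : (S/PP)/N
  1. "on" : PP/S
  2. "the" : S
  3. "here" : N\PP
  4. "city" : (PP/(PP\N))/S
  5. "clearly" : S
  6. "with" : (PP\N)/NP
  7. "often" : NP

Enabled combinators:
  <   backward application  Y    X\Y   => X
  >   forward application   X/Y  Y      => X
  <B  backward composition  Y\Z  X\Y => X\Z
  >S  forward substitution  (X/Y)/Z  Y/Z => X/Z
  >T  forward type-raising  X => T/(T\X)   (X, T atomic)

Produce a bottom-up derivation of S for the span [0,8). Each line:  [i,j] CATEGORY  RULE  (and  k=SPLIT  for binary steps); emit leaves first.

[0,1] (S/PP)/N  lex  "slowly"
[1,2] PP/S  lex  "on"
[2,3] S  lex  "the"
[1,3] PP  >  k=2
[3,4] N\PP  lex  "here"
[1,4] N  <  k=3
[0,4] S/PP  >  k=1
[4,5] (PP/(PP\N))/S  lex  "city"
[5,6] S  lex  "clearly"
[4,6] PP/(PP\N)  >  k=5
[6,7] (PP\N)/NP  lex  "with"
[7,8] NP  lex  "often"
[6,8] PP\N  >  k=7
[4,8] PP  >  k=6
[0,8] S  >  k=4

[0,8] S   >
  [0,4] S/PP   >
    [0,1] "slowly" : (S/PP)/N
    [1,4] N   <
      [1,3] PP   >
        [1,2] "on" : PP/S
        [2,3] "the" : S
      [3,4] "here" : N\PP
  [4,8] PP   >
    [4,6] PP/(PP\N)   >
      [4,5] "city" : (PP/(PP\N))/S
      [5,6] "clearly" : S
    [6,8] PP\N   >
      [6,7] "with" : (PP\N)/NP
      [7,8] "often" : NP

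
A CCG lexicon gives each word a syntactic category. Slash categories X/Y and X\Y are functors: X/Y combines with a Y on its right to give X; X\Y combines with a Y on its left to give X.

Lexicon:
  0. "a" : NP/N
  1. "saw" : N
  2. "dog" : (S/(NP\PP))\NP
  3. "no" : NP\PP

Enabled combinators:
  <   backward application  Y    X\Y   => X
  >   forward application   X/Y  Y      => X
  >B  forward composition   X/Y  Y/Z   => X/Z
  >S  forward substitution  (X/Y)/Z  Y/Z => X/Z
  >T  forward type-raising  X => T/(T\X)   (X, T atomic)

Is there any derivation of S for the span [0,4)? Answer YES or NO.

[0,4] S   >
  [0,3] S/(NP\PP)   <
    [0,2] NP   >
      [0,1] "a" : NP/N
      [1,2] "saw" : N
    [2,3] "dog" : (S/(NP\PP))\NP
  [3,4] "no" : NP\PP

YES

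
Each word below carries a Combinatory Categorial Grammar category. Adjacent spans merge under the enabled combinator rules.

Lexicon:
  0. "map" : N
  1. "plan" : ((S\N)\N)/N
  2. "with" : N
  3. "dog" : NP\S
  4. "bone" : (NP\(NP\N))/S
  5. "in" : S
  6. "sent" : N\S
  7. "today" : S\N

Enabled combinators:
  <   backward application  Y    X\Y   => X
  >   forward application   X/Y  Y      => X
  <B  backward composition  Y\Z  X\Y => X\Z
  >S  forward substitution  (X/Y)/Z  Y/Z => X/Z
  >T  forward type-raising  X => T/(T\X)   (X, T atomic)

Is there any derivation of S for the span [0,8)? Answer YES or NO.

N ((S\N)\N)/N N NP\S (NP\(NP\N))/S S N\S S\N
CKY chart[0,8] = {N/(N\NP), NP, NP/(NP\NP), PP/(PP\NP), S/(S\NP)}; S ∉ chart

NO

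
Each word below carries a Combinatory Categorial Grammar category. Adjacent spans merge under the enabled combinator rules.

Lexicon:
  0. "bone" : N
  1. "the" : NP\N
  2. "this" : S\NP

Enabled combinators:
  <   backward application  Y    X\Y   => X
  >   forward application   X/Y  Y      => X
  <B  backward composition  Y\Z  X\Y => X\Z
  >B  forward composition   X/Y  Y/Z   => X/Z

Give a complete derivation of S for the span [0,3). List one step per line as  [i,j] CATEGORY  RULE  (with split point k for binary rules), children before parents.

[0,1] N  lex  "bone"
[1,2] NP\N  lex  "the"
[2,3] S\NP  lex  "this"
[1,3] S\N  <B  k=2
[0,3] S  <  k=1

[0,3] S   <
  [0,1] "bone" : N
  [1,3] S\N   <B
    [1,2] "the" : NP\N
    [2,3] "this" : S\NP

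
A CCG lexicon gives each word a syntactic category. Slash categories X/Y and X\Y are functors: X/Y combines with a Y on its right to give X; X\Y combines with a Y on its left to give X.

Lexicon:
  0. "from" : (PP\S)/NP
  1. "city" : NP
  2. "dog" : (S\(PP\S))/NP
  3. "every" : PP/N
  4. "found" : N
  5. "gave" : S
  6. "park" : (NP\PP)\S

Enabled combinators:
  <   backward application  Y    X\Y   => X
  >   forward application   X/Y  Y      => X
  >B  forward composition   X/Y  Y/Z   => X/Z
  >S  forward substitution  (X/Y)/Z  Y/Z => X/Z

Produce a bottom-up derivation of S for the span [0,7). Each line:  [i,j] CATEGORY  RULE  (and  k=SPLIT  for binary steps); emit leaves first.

[0,7] S   <
  [0,2] PP\S   >
    [0,1] "from" : (PP\S)/NP
    [1,2] "city" : NP
  [2,7] S\(PP\S)   >
    [2,3] "dog" : (S\(PP\S))/NP
    [3,7] NP   <
      [3,5] PP   >
        [3,4] "every" : PP/N
        [4,5] "found" : N
      [5,7] NP\PP   <
        [5,6] "gave" : S
        [6,7] "park" : (NP\PP)\S

[0,1] (PP\S)/NP  lex  "from"
[1,2] NP  lex  "city"
[0,2] PP\S  >  k=1
[2,3] (S\(PP\S))/NP  lex  "dog"
[3,4] PP/N  lex  "every"
[4,5] N  lex  "found"
[3,5] PP  >  k=4
[5,6] S  lex  "gave"
[6,7] (NP\PP)\S  lex  "park"
[5,7] NP\PP  <  k=6
[3,7] NP  <  k=5
[2,7] S\(PP\S)  >  k=3
[0,7] S  <  k=2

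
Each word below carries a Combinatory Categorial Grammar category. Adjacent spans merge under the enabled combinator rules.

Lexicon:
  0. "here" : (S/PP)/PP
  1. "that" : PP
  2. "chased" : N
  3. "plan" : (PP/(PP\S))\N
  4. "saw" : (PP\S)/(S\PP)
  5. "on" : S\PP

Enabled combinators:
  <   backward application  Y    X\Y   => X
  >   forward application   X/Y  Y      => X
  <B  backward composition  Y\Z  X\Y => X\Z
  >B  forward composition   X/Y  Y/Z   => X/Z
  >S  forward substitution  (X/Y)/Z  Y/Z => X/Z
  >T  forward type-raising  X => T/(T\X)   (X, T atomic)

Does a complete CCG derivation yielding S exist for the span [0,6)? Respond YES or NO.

[0,6] S   >
  [0,2] S/PP   >
    [0,1] "here" : (S/PP)/PP
    [1,2] "that" : PP
  [2,6] PP   >
    [2,4] PP/(PP\S)   <
      [2,3] "chased" : N
      [3,4] "plan" : (PP/(PP\S))\N
    [4,6] PP\S   >
      [4,5] "saw" : (PP\S)/(S\PP)
      [5,6] "on" : S\PP

YES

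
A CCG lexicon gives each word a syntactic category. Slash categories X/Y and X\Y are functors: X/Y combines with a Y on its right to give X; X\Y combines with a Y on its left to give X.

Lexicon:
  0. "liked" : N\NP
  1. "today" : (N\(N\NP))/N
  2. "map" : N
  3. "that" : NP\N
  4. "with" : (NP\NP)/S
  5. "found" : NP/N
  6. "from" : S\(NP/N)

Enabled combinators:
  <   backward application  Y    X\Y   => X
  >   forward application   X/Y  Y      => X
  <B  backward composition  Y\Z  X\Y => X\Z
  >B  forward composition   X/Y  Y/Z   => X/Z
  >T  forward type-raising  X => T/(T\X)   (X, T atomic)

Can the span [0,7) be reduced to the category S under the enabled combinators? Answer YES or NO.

NO

N\NP (N\(N\NP))/N N NP\N (NP\NP)/S NP/N S\(NP/N)
CKY chart[0,7] = {N/(N\NP), NP, NP/(NP\NP), NP/(S\S), PP/(PP\NP), S/(S\NP)}; S ∉ chart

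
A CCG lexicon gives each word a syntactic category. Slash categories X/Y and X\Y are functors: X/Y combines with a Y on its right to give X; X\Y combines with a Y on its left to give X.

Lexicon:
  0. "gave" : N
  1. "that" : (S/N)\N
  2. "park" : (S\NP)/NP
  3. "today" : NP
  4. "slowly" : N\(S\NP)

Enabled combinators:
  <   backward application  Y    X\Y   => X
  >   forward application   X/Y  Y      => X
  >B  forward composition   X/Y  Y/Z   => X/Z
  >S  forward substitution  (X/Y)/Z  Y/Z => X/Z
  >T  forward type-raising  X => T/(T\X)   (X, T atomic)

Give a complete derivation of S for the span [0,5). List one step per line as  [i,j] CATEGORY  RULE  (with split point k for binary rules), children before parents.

[0,1] N  lex  "gave"
[1,2] (S/N)\N  lex  "that"
[0,2] S/N  <  k=1
[2,3] (S\NP)/NP  lex  "park"
[3,4] NP  lex  "today"
[2,4] S\NP  >  k=3
[4,5] N\(S\NP)  lex  "slowly"
[2,5] N  <  k=4
[0,5] S  >  k=2

[0,5] S   >
  [0,2] S/N   <
    [0,1] "gave" : N
    [1,2] "that" : (S/N)\N
  [2,5] N   <
    [2,4] S\NP   >
      [2,3] "park" : (S\NP)/NP
      [3,4] "today" : NP
    [4,5] "slowly" : N\(S\NP)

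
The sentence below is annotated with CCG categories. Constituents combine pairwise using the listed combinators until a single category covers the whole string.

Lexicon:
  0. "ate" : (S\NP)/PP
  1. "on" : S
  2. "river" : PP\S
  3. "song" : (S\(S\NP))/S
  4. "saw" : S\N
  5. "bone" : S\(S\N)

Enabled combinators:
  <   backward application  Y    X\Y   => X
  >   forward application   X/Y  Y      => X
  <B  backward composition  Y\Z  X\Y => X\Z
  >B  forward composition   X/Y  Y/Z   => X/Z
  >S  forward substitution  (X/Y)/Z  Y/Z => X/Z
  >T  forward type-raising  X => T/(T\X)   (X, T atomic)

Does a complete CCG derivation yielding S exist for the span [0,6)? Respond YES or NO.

[0,6] S   <
  [0,3] S\NP   >
    [0,1] "ate" : (S\NP)/PP
    [1,3] PP   >
      [1,2] PP/(PP\S)   >T
        [1,2] "on" : S
      [2,3] "river" : PP\S
  [3,6] S\(S\NP)   >
    [3,4] "song" : (S\(S\NP))/S
    [4,6] S   <
      [4,5] "saw" : S\N
      [5,6] "bone" : S\(S\N)

YES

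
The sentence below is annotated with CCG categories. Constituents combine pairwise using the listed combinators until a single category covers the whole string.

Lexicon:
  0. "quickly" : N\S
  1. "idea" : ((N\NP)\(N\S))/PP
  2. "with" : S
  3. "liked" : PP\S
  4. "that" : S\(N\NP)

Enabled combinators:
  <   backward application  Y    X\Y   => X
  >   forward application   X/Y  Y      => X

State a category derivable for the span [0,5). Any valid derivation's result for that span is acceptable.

S

[0,5] S   <
  [0,4] N\NP   <
    [0,1] "quickly" : N\S
    [1,4] (N\NP)\(N\S)   >
      [1,2] "idea" : ((N\NP)\(N\S))/PP
      [2,4] PP   <
        [2,3] "with" : S
        [3,4] "liked" : PP\S
  [4,5] "that" : S\(N\NP)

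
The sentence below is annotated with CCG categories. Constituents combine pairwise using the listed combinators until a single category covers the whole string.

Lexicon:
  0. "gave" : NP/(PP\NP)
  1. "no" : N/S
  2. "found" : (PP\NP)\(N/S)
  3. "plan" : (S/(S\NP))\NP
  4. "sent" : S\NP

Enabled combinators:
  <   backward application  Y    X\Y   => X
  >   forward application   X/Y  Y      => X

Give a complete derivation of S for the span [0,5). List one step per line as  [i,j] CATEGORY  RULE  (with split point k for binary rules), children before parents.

[0,5] S   >
  [0,4] S/(S\NP)   <
    [0,3] NP   >
      [0,1] "gave" : NP/(PP\NP)
      [1,3] PP\NP   <
        [1,2] "no" : N/S
        [2,3] "found" : (PP\NP)\(N/S)
    [3,4] "plan" : (S/(S\NP))\NP
  [4,5] "sent" : S\NP

[0,1] NP/(PP\NP)  lex  "gave"
[1,2] N/S  lex  "no"
[2,3] (PP\NP)\(N/S)  lex  "found"
[1,3] PP\NP  <  k=2
[0,3] NP  >  k=1
[3,4] (S/(S\NP))\NP  lex  "plan"
[0,4] S/(S\NP)  <  k=3
[4,5] S\NP  lex  "sent"
[0,5] S  >  k=4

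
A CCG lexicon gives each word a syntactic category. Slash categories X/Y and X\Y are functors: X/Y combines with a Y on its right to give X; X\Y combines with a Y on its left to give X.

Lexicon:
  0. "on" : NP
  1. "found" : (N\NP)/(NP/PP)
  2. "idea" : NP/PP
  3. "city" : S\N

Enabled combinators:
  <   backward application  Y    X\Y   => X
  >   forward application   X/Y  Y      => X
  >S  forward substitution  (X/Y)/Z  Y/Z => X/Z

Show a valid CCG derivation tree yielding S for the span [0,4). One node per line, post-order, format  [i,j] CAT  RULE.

[0,4] S   <
  [0,3] N   <
    [0,1] "on" : NP
    [1,3] N\NP   >
      [1,2] "found" : (N\NP)/(NP/PP)
      [2,3] "idea" : NP/PP
  [3,4] "city" : S\N

[0,1] NP  lex  "on"
[1,2] (N\NP)/(NP/PP)  lex  "found"
[2,3] NP/PP  lex  "idea"
[1,3] N\NP  >  k=2
[0,3] N  <  k=1
[3,4] S\N  lex  "city"
[0,4] S  <  k=3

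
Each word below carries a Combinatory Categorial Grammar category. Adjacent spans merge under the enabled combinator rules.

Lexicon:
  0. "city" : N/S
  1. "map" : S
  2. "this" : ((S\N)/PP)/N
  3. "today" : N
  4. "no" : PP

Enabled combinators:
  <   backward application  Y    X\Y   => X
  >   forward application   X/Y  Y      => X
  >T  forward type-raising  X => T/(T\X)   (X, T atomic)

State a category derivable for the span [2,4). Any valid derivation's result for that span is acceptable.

(S\N)/PP

[0,5] S   <
  [0,2] N   >
    [0,1] "city" : N/S
    [1,2] "map" : S
  [2,5] S\N   >
    [2,4] (S\N)/PP   >
      [2,3] "this" : ((S\N)/PP)/N
      [3,4] "today" : N
    [4,5] "no" : PP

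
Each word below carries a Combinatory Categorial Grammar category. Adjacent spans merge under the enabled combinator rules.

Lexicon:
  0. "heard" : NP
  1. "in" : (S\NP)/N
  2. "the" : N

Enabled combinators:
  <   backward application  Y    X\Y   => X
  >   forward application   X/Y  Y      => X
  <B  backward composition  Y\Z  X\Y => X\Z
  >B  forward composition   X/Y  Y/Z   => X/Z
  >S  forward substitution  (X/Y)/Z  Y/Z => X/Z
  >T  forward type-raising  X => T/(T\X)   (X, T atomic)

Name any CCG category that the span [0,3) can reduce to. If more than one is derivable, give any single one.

[0,3] S   <
  [0,1] "heard" : NP
  [1,3] S\NP   >
    [1,2] "in" : (S\NP)/N
    [2,3] "the" : N

S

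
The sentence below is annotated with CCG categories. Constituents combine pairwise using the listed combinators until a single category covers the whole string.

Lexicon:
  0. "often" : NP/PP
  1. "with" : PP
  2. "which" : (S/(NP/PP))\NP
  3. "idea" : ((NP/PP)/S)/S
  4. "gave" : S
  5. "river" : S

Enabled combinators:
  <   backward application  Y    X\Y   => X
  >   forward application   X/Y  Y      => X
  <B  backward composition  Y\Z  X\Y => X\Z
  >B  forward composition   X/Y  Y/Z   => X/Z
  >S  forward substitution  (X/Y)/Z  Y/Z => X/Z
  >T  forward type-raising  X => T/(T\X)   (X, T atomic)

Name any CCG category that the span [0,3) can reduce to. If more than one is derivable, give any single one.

[0,6] S   >
  [0,3] S/(NP/PP)   <
    [0,2] NP   >
      [0,1] "often" : NP/PP
      [1,2] "with" : PP
    [2,3] "which" : (S/(NP/PP))\NP
  [3,6] NP/PP   >
    [3,5] (NP/PP)/S   >
      [3,4] "idea" : ((NP/PP)/S)/S
      [4,5] "gave" : S
    [5,6] "river" : S

S/(NP/PP)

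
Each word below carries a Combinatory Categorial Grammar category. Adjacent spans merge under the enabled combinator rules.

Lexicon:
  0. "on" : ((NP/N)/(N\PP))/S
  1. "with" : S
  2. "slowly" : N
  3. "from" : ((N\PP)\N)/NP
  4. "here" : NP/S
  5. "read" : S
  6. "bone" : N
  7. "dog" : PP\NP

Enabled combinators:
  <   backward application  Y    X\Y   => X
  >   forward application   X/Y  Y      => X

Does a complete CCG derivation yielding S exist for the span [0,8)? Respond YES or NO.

((NP/N)/(N\PP))/S S N ((N\PP)\N)/NP NP/S S N PP\NP
CKY chart[0,8] = {PP}; S ∉ chart

NO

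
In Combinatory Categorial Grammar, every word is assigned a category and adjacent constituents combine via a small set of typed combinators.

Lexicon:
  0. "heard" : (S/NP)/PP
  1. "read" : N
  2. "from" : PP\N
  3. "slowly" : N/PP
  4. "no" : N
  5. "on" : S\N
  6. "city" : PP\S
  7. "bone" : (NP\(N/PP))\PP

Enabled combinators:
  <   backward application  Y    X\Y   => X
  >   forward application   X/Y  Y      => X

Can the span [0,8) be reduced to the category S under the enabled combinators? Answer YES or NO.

[0,8] S   >
  [0,3] S/NP   >
    [0,1] "heard" : (S/NP)/PP
    [1,3] PP   <
      [1,2] "read" : N
      [2,3] "from" : PP\N
  [3,8] NP   <
    [3,4] "slowly" : N/PP
    [4,8] NP\(N/PP)   <
      [4,7] PP   <
        [4,6] S   <
          [4,5] "no" : N
          [5,6] "on" : S\N
        [6,7] "city" : PP\S
      [7,8] "bone" : (NP\(N/PP))\PP

YES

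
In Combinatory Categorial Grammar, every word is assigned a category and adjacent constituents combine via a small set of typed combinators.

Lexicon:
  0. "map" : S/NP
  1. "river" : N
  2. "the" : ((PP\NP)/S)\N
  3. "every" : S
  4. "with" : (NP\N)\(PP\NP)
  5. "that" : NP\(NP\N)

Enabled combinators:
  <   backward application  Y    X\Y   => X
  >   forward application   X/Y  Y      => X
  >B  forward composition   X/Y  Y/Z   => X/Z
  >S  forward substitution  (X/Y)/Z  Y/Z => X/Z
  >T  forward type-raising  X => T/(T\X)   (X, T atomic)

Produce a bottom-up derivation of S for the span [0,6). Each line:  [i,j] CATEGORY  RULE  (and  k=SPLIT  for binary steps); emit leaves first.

[0,1] S/NP  lex  "map"
[1,2] N  lex  "river"
[2,3] ((PP\NP)/S)\N  lex  "the"
[1,3] (PP\NP)/S  <  k=2
[3,4] S  lex  "every"
[1,4] PP\NP  >  k=3
[4,5] (NP\N)\(PP\NP)  lex  "with"
[1,5] NP\N  <  k=4
[5,6] NP\(NP\N)  lex  "that"
[1,6] NP  <  k=5
[0,6] S  >  k=1

[0,6] S   >
  [0,1] "map" : S/NP
  [1,6] NP   <
    [1,5] NP\N   <
      [1,4] PP\NP   >
        [1,3] (PP\NP)/S   <
          [1,2] "river" : N
          [2,3] "the" : ((PP\NP)/S)\N
        [3,4] "every" : S
      [4,5] "with" : (NP\N)\(PP\NP)
    [5,6] "that" : NP\(NP\N)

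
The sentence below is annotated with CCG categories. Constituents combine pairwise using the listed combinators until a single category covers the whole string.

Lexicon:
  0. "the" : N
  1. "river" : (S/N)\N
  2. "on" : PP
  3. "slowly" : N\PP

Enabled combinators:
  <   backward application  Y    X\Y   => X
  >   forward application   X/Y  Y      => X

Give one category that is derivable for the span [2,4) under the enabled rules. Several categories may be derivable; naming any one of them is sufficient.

N

[0,4] S   >
  [0,2] S/N   <
    [0,1] "the" : N
    [1,2] "river" : (S/N)\N
  [2,4] N   <
    [2,3] "on" : PP
    [3,4] "slowly" : N\PP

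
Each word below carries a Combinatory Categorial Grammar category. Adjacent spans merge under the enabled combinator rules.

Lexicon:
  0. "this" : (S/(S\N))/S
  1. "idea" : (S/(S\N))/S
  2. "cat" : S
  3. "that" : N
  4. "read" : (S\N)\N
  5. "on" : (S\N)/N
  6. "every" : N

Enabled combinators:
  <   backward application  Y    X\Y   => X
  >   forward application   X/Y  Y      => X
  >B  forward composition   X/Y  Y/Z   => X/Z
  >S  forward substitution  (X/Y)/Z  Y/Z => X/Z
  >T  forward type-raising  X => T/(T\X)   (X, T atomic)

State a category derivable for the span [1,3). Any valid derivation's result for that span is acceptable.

[0,7] S   >
  [0,5] S/(S\N)   >
    [0,1] "this" : (S/(S\N))/S
    [1,5] S   >
      [1,3] S/(S\N)   >
        [1,2] "idea" : (S/(S\N))/S
        [2,3] "cat" : S
      [3,5] S\N   <
        [3,4] "that" : N
        [4,5] "read" : (S\N)\N
  [5,7] S\N   >
    [5,6] "on" : (S\N)/N
    [6,7] "every" : N

S/(S\N)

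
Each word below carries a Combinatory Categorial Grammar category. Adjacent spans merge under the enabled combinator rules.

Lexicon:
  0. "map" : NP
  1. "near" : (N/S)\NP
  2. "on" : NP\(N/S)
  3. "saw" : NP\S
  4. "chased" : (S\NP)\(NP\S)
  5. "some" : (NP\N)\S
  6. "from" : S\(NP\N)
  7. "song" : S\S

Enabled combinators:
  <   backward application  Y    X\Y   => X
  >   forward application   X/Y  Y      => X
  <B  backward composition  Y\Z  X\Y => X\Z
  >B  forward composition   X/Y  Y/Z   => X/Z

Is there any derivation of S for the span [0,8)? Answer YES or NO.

YES

[0,8] S   <
  [0,3] NP   <
    [0,2] N/S   <
      [0,1] "map" : NP
      [1,2] "near" : (N/S)\NP
    [2,3] "on" : NP\(N/S)
  [3,8] S\NP   <B
    [3,5] S\NP   <
      [3,4] "saw" : NP\S
      [4,5] "chased" : (S\NP)\(NP\S)
    [5,8] S\S   <B
      [5,7] S\S   <B
        [5,6] "some" : (NP\N)\S
        [6,7] "from" : S\(NP\N)
      [7,8] "song" : S\S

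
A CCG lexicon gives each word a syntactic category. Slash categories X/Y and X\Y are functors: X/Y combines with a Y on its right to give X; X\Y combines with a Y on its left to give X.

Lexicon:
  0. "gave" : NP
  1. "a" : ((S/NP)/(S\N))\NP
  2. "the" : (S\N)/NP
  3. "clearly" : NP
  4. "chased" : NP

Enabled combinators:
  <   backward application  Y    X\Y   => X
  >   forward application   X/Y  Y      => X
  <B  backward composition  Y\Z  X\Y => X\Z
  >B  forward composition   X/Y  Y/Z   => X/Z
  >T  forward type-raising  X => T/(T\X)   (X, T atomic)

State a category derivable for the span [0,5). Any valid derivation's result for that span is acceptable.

[0,5] S   >
  [0,4] S/NP   >
    [0,2] (S/NP)/(S\N)   <
      [0,1] "gave" : NP
      [1,2] "a" : ((S/NP)/(S\N))\NP
    [2,4] S\N   >
      [2,3] "the" : (S\N)/NP
      [3,4] "clearly" : NP
  [4,5] "chased" : NP

S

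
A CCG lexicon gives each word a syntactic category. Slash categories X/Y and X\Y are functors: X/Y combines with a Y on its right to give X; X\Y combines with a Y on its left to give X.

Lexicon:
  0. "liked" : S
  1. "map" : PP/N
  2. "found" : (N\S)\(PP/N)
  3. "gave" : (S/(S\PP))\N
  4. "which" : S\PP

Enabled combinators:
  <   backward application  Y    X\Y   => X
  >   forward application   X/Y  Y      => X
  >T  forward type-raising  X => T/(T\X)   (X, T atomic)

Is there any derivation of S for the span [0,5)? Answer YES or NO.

[0,5] S   >
  [0,4] S/(S\PP)   <
    [0,3] N   >
      [0,1] N/(N\S)   >T
        [0,1] "liked" : S
      [1,3] N\S   <
        [1,2] "map" : PP/N
        [2,3] "found" : (N\S)\(PP/N)
    [3,4] "gave" : (S/(S\PP))\N
  [4,5] "which" : S\PP

YES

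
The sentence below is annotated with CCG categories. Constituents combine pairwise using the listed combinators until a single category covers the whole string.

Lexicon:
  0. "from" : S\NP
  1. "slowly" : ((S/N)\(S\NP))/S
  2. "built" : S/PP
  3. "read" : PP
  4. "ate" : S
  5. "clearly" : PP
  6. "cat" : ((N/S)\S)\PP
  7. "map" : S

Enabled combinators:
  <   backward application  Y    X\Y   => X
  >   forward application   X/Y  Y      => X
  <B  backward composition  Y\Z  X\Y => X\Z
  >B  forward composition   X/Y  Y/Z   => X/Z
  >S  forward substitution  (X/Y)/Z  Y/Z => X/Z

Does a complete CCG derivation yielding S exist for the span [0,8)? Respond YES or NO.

YES

[0,8] S   >
  [0,4] S/N   <
    [0,1] "from" : S\NP
    [1,4] (S/N)\(S\NP)   >
      [1,2] "slowly" : ((S/N)\(S\NP))/S
      [2,4] S   >
        [2,3] "built" : S/PP
        [3,4] "read" : PP
  [4,8] N   >
    [4,7] N/S   <
      [4,5] "ate" : S
      [5,7] (N/S)\S   <
        [5,6] "clearly" : PP
        [6,7] "cat" : ((N/S)\S)\PP
    [7,8] "map" : S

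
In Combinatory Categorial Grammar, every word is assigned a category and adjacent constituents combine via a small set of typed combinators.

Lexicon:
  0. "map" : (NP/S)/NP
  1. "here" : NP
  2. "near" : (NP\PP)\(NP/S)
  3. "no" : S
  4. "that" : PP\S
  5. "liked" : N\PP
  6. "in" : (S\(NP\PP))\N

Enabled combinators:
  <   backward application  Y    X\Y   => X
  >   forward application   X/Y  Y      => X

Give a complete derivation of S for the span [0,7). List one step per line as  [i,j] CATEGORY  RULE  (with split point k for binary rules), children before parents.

[0,1] (NP/S)/NP  lex  "map"
[1,2] NP  lex  "here"
[0,2] NP/S  >  k=1
[2,3] (NP\PP)\(NP/S)  lex  "near"
[0,3] NP\PP  <  k=2
[3,4] S  lex  "no"
[4,5] PP\S  lex  "that"
[3,5] PP  <  k=4
[5,6] N\PP  lex  "liked"
[3,6] N  <  k=5
[6,7] (S\(NP\PP))\N  lex  "in"
[3,7] S\(NP\PP)  <  k=6
[0,7] S  <  k=3

[0,7] S   <
  [0,3] NP\PP   <
    [0,2] NP/S   >
      [0,1] "map" : (NP/S)/NP
      [1,2] "here" : NP
    [2,3] "near" : (NP\PP)\(NP/S)
  [3,7] S\(NP\PP)   <
    [3,6] N   <
      [3,5] PP   <
        [3,4] "no" : S
        [4,5] "that" : PP\S
      [5,6] "liked" : N\PP
    [6,7] "in" : (S\(NP\PP))\N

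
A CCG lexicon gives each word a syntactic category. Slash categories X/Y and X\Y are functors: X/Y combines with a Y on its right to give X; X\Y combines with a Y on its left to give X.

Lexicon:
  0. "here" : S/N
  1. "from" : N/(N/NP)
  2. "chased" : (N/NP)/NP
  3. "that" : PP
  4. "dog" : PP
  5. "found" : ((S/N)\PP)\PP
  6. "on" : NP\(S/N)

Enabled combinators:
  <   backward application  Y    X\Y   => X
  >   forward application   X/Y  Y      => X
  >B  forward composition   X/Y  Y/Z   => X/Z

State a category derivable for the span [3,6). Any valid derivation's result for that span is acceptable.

S/N

[0,7] S   >
  [0,1] "here" : S/N
  [1,7] N   >
    [1,2] "from" : N/(N/NP)
    [2,7] N/NP   >
      [2,3] "chased" : (N/NP)/NP
      [3,7] NP   <
        [3,6] S/N   <
          [3,4] "that" : PP
          [4,6] (S/N)\PP   <
            [4,5] "dog" : PP
            [5,6] "found" : ((S/N)\PP)\PP
        [6,7] "on" : NP\(S/N)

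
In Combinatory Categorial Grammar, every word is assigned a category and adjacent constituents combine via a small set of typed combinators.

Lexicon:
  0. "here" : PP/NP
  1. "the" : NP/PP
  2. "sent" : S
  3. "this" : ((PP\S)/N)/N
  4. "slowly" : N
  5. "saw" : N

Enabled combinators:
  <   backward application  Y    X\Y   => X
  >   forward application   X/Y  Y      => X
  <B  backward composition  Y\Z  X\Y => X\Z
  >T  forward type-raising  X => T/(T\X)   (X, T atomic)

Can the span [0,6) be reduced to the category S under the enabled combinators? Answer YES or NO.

PP/NP NP/PP S ((PP\S)/N)/N N N
CKY chart[0,6] = {N/(N\PP), NP/(NP\PP), PP, PP/(PP\PP), S/(S\PP)}; S ∉ chart

NO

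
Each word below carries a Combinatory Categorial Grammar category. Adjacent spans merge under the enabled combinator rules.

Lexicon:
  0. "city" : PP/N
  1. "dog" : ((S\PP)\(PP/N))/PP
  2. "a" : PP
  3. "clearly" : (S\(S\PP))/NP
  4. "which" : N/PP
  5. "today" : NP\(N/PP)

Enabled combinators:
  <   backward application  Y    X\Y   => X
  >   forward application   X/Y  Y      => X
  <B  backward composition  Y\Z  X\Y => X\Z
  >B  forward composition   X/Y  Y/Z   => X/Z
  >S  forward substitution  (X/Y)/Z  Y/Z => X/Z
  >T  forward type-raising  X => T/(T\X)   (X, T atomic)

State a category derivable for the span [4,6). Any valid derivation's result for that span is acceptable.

NP

[0,6] S   <
  [0,3] S\PP   <
    [0,1] "city" : PP/N
    [1,3] (S\PP)\(PP/N)   >
      [1,2] "dog" : ((S\PP)\(PP/N))/PP
      [2,3] "a" : PP
  [3,6] S\(S\PP)   >
    [3,4] "clearly" : (S\(S\PP))/NP
    [4,6] NP   <
      [4,5] "which" : N/PP
      [5,6] "today" : NP\(N/PP)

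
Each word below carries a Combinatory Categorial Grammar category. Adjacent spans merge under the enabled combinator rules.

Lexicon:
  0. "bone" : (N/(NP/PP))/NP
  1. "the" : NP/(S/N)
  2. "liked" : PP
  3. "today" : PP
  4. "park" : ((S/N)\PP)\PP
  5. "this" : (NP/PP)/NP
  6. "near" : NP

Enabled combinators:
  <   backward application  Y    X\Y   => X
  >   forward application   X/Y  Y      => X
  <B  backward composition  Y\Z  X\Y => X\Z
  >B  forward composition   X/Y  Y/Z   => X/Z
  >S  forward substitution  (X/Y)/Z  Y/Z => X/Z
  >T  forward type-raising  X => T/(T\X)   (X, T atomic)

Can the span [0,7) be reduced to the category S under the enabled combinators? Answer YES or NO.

(N/(NP/PP))/NP NP/(S/N) PP PP ((S/N)\PP)\PP (NP/PP)/NP NP
CKY chart[0,7] = {N, N/(NP\NP), N/(N\N), NP/(NP\N), PP/(PP\N), S/(S\N)}; S ∉ chart

NO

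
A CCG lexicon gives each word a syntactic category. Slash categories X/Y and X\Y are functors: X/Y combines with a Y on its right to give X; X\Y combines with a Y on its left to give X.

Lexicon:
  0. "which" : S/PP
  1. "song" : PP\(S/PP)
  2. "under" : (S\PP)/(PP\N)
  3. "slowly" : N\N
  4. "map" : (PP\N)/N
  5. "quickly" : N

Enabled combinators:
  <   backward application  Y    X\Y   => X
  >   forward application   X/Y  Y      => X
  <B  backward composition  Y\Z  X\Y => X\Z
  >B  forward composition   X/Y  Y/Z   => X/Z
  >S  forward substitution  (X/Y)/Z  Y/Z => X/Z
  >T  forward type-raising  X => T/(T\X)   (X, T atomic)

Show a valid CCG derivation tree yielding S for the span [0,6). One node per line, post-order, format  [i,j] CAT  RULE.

[0,6] S   <
  [0,2] PP   <
    [0,1] "which" : S/PP
    [1,2] "song" : PP\(S/PP)
  [2,6] S\PP   >
    [2,3] "under" : (S\PP)/(PP\N)
    [3,6] PP\N   <B
      [3,4] "slowly" : N\N
      [4,6] PP\N   >
        [4,5] "map" : (PP\N)/N
        [5,6] "quickly" : N

[0,1] S/PP  lex  "which"
[1,2] PP\(S/PP)  lex  "song"
[0,2] PP  <  k=1
[2,3] (S\PP)/(PP\N)  lex  "under"
[3,4] N\N  lex  "slowly"
[4,5] (PP\N)/N  lex  "map"
[5,6] N  lex  "quickly"
[4,6] PP\N  >  k=5
[3,6] PP\N  <B  k=4
[2,6] S\PP  >  k=3
[0,6] S  <  k=2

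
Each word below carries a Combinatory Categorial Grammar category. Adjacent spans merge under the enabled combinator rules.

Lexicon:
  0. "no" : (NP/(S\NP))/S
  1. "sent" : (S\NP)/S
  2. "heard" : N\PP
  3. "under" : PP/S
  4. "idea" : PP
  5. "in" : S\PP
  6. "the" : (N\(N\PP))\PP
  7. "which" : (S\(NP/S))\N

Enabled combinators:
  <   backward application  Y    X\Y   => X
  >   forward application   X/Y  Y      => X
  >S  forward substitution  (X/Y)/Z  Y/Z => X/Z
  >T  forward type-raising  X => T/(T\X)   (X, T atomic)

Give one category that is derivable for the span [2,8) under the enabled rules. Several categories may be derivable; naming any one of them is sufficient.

S\(NP/S)

[0,8] S   <
  [0,2] NP/S   >S
    [0,1] "no" : (NP/(S\NP))/S
    [1,2] "sent" : (S\NP)/S
  [2,8] S\(NP/S)   <
    [2,7] N   <
      [2,3] "heard" : N\PP
      [3,7] N\(N\PP)   <
        [3,6] PP   >
          [3,4] "under" : PP/S
          [4,6] S   <
            [4,5] "idea" : PP
            [5,6] "in" : S\PP
        [6,7] "the" : (N\(N\PP))\PP
    [7,8] "which" : (S\(NP/S))\N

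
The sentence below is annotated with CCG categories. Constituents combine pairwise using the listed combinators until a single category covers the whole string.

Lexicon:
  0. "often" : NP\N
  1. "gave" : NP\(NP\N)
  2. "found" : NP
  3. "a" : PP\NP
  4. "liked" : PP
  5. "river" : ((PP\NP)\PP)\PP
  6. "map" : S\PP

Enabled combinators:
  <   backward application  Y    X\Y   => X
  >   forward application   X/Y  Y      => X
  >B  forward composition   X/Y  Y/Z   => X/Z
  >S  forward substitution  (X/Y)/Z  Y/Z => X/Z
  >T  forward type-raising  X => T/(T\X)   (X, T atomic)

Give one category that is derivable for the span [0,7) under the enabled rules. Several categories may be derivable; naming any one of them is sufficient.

[0,7] S   <
  [0,6] PP   <
    [0,2] NP   <
      [0,1] "often" : NP\N
      [1,2] "gave" : NP\(NP\N)
    [2,6] PP\NP   <
      [2,4] PP   >
        [2,3] PP/(PP\NP)   >T
          [2,3] "found" : NP
        [3,4] "a" : PP\NP
      [4,6] (PP\NP)\PP   <
        [4,5] "liked" : PP
        [5,6] "river" : ((PP\NP)\PP)\PP
  [6,7] "map" : S\PP

S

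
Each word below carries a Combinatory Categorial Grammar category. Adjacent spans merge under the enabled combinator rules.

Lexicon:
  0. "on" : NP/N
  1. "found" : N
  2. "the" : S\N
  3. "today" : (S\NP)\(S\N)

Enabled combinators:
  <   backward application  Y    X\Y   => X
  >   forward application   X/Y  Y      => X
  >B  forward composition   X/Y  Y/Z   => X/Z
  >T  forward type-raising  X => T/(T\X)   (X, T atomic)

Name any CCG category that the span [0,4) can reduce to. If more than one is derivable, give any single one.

[0,4] S   <
  [0,2] NP   >
    [0,1] "on" : NP/N
    [1,2] "found" : N
  [2,4] S\NP   <
    [2,3] "the" : S\N
    [3,4] "today" : (S\NP)\(S\N)

S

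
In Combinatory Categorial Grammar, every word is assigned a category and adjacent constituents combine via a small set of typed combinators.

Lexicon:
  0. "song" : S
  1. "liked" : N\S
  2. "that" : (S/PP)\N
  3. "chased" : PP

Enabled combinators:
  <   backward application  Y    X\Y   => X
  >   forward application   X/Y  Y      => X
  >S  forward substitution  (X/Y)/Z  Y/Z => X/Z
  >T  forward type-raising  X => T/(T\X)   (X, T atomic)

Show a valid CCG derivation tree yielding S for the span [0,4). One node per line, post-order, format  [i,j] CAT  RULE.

[0,4] S   >
  [0,3] S/PP   <
    [0,2] N   <
      [0,1] "song" : S
      [1,2] "liked" : N\S
    [2,3] "that" : (S/PP)\N
  [3,4] "chased" : PP

[0,1] S  lex  "song"
[1,2] N\S  lex  "liked"
[0,2] N  <  k=1
[2,3] (S/PP)\N  lex  "that"
[0,3] S/PP  <  k=2
[3,4] PP  lex  "chased"
[0,4] S  >  k=3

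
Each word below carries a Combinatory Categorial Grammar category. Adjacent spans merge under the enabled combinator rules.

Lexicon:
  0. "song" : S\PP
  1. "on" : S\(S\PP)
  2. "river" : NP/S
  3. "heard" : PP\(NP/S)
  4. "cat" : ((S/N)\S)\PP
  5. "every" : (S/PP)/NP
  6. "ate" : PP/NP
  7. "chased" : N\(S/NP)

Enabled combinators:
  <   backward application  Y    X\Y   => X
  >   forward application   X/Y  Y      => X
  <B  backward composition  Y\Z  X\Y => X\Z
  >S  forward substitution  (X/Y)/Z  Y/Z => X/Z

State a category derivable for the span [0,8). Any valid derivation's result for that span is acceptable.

S

[0,8] S   >
  [0,5] S/N   <
    [0,2] S   <
      [0,1] "song" : S\PP
      [1,2] "on" : S\(S\PP)
    [2,5] (S/N)\S   <
      [2,4] PP   <
        [2,3] "river" : NP/S
        [3,4] "heard" : PP\(NP/S)
      [4,5] "cat" : ((S/N)\S)\PP
  [5,8] N   <
    [5,7] S/NP   >S
      [5,6] "every" : (S/PP)/NP
      [6,7] "ate" : PP/NP
    [7,8] "chased" : N\(S/NP)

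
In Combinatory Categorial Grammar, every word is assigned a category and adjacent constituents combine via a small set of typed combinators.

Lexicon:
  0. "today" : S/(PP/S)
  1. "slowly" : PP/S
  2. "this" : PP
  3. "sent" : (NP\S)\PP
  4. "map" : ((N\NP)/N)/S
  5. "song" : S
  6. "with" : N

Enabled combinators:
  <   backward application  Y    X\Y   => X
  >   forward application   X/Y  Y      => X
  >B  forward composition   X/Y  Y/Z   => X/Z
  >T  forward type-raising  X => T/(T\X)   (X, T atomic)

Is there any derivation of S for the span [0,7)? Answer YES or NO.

S/(PP/S) PP/S PP (NP\S)\PP ((N\NP)/N)/S S N
CKY chart[0,7] = {N, N/(N\N), NP/(NP\N), PP/(PP\N), S/(S\N)}; S ∉ chart

NO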